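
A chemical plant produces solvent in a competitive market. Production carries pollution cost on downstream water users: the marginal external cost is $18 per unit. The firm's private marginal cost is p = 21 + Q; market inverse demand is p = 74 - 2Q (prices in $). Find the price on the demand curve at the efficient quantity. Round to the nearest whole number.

P = $51

Social marginal cost = private MC + MEC = 39 + Q.
Set SMC = demand: 39 + Q = 74 - 2Q → Q* = 11.6667.
Consumer price on the demand curve at Q*: 74 − 2×11.6667 = 50.6666.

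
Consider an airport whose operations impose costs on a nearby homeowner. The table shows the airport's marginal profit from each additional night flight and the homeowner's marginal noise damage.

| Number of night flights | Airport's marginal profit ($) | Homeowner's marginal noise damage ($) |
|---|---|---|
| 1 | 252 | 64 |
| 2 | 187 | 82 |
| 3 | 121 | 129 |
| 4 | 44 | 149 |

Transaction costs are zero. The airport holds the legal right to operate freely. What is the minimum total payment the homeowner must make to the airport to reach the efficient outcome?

$165

Left alone the airport would choose level 4 (marginal profit stays positive).
Efficient level: k* = 2 (marginal profit ≥ marginal noise damage through 2).
The homeowner must at least cover the airport's forgone profit from cutting 4→2: 121 + 44 = 165.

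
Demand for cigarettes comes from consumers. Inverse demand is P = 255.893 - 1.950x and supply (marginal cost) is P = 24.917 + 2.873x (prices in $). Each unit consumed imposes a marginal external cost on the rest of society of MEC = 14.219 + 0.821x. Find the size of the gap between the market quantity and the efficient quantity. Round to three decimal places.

Market equilibrium (private): 24.917 + 2.873x = 255.893 - 1.950x → x_m = 47.8905.
Social marginal benefit = demand − MEC = 241.674 - 2.771x.
Set SMB = MC: 241.674 - 2.771x = 24.917 + 2.873x → x* = 38.4049.
Gap = |47.8905 − 38.4049| = 9.4856.

9.486 units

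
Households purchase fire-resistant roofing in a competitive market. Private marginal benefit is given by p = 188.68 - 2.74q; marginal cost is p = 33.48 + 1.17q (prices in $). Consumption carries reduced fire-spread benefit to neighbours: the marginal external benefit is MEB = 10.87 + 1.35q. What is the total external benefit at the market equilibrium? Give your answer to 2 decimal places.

$1494.95

Market equilibrium (private): 33.48 + 1.17q = 188.68 - 2.74q → q_m = 39.6931.
Total external benefit = ∫₀^{q_m} (10.87 + 1.35q) dq = 10.87×39.6931 + ½×1.35×39.6931² = 1494.9550.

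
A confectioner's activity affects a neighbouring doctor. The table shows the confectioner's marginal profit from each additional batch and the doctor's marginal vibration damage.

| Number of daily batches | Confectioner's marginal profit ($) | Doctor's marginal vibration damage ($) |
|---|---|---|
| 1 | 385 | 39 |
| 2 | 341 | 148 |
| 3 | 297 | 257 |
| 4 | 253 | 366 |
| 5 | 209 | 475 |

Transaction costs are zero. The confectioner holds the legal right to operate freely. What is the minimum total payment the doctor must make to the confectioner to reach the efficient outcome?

$462

Left alone the confectioner would choose level 5 (marginal profit stays positive).
Efficient level: k* = 3 (marginal profit ≥ marginal vibration damage through 3).
The doctor must at least cover the confectioner's forgone profit from cutting 5→3: 253 + 209 = 462.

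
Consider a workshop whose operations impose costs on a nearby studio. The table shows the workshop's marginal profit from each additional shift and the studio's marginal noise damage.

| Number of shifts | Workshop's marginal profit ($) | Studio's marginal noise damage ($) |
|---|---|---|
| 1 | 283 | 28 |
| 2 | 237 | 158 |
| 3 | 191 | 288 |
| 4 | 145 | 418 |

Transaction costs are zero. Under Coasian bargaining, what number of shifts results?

2

Bargaining reaches the level where marginal profit last exceeds marginal noise damage.
That holds through level 2 (237 ≥ 158) but not at 3 (191 < 288).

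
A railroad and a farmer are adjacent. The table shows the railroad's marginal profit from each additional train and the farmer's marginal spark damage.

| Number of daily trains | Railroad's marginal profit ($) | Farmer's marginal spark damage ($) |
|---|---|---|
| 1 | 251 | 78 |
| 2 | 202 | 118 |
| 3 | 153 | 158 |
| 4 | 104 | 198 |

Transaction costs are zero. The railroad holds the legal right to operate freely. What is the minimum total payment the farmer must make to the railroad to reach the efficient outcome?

Left alone the railroad would choose level 4 (marginal profit stays positive).
Efficient level: k* = 2 (marginal profit ≥ marginal spark damage through 2).
The farmer must at least cover the railroad's forgone profit from cutting 4→2: 153 + 104 = 257.

$257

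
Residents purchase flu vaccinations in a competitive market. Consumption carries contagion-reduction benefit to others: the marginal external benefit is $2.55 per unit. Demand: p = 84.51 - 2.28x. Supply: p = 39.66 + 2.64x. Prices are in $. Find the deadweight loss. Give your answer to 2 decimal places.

Market equilibrium (private): 39.66 + 2.64x = 84.51 - 2.28x → x_m = 9.1159.
Social marginal benefit = demand + MEB = 87.06 - 2.28x.
Set SMB = MC: 87.06 - 2.28x = 39.66 + 2.64x → x* = 9.6341.
Between x* and x_m the wedge SMB − MC runs linearly from 0 to MEB(x_m), so the loss is a triangle.
DWL = ½ × 0.5182 × 2.5500 = 0.6607.

DWL = $0.66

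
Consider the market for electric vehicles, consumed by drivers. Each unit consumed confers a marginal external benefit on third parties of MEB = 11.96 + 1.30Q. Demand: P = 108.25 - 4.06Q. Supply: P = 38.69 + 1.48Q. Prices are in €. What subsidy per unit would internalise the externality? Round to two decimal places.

subsidy = €36.95 per unit

Social marginal benefit = demand + MEB = 120.21 - 2.76Q.
Set SMB = MC: 120.21 - 2.76Q = 38.69 + 1.48Q → Q* = 19.2264.
The Pigouvian subsidy equals MEB at Q*: 11.96 + 1.30×19.2264 = 36.9543.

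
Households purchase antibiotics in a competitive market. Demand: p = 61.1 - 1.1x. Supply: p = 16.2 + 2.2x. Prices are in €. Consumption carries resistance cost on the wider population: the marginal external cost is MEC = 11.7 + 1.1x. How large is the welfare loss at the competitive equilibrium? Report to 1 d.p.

DWL = €80.8

Market equilibrium (private): 16.2 + 2.2x = 61.1 - 1.1x → x_m = 13.6061.
Social marginal benefit = demand − MEC = 49.4 - 2.2x.
Set SMB = MC: 49.4 - 2.2x = 16.2 + 2.2x → x* = 7.5455.
Between x* and x_m the wedge MC − SMB runs linearly from 0 to MEC(x_m), so the loss is a triangle.
DWL = ½ × 6.0606 × 26.6667 = 80.8081.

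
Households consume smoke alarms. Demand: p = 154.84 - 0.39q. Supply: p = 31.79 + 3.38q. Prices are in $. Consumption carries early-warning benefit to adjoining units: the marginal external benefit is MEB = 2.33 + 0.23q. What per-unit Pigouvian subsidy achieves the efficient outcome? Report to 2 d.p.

Social marginal benefit = demand + MEB = 157.17 - 0.16q.
Set SMB = MC: 157.17 - 0.16q = 31.79 + 3.38q → q* = 35.4181.
The Pigouvian subsidy equals MEB at q*: 2.33 + 0.23×35.4181 = 10.4762.

subsidy = $10.48 per unit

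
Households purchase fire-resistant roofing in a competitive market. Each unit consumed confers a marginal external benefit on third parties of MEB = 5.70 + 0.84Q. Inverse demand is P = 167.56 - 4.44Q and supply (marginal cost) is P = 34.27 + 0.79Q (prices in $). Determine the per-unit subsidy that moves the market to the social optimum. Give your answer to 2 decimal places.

Social marginal benefit = demand + MEB = 173.26 - 3.60Q.
Set SMB = MC: 173.26 - 3.60Q = 34.27 + 0.79Q → Q* = 31.6606.
The Pigouvian subsidy equals MEB at Q*: 5.70 + 0.84×31.6606 = 32.2949.

subsidy = $32.29 per unit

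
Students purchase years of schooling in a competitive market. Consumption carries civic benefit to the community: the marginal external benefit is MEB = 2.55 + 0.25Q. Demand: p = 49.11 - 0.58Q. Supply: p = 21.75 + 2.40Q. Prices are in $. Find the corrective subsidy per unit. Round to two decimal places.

Social marginal benefit = demand + MEB = 51.66 - 0.33Q.
Set SMB = MC: 51.66 - 0.33Q = 21.75 + 2.40Q → Q* = 10.9560.
The Pigouvian subsidy equals MEB at Q*: 2.55 + 0.25×10.9560 = 5.2890.

subsidy = $5.29 per unit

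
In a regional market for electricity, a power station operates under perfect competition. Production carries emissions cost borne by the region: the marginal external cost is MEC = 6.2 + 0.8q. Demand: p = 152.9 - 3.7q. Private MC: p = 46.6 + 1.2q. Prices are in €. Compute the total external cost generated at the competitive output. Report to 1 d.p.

€322.8

Market equilibrium (private): 46.6 + 1.2q = 152.9 - 3.7q → q_m = 21.6939.
Total external cost = ∫₀^{q_m} (6.2 + 0.8q) dq = 6.2×21.6939 + ½×0.8×21.6939² = 322.7523.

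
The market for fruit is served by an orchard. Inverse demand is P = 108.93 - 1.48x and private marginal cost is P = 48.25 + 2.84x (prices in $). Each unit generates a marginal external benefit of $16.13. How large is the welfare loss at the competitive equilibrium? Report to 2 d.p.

Market equilibrium (private): 48.25 + 2.84x = 108.93 - 1.48x → x_m = 14.0463.
Social marginal cost = private MC − MEB = 32.12 + 2.84x.
Set SMC = demand: 32.12 + 2.84x = 108.93 - 1.48x → x* = 17.7801.
Between x* and x_m the wedge demand − SMC runs linearly from 0 to MEB(x_m), so the loss is a triangle.
DWL = ½ × 3.7338 × 16.1300 = 30.1131.

DWL = $30.11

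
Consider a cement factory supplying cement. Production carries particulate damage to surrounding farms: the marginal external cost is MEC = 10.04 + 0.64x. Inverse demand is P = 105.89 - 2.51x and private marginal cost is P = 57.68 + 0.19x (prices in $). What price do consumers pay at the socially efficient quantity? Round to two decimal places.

Social marginal cost = private MC + MEC = 67.72 + 0.83x.
Set SMC = demand: 67.72 + 0.83x = 105.89 - 2.51x → x* = 11.4281.
Consumer price on the demand curve at x*: 105.89 − 2.51×11.4281 = 77.2055.

P = $77.21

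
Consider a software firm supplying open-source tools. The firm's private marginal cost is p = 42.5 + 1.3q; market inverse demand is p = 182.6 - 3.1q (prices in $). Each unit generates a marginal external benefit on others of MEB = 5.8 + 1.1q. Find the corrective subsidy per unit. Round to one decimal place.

subsidy = $54.4 per unit

Social marginal cost = private MC − MEB = 36.7 + 0.2q.
Set SMC = demand: 36.7 + 0.2q = 182.6 - 3.1q → q* = 44.2121.
The Pigouvian subsidy equals MEB at q*: 5.8 + 1.1×44.2121 = 54.4333.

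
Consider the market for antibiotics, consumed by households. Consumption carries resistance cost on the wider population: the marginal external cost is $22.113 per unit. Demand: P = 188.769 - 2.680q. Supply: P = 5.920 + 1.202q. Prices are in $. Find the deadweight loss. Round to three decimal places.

Market equilibrium (private): 5.920 + 1.202q = 188.769 - 2.680q → q_m = 47.1018.
Social marginal benefit = demand − MEC = 166.656 - 2.680q.
Set SMB = MC: 166.656 - 2.680q = 5.920 + 1.202q → q* = 41.4055.
Between q* and q_m the wedge MC − SMB runs linearly from 0 to MEC(q_m), so the loss is a triangle.
DWL = ½ × 5.6963 × 22.1130 = 62.9811.

DWL = $62.981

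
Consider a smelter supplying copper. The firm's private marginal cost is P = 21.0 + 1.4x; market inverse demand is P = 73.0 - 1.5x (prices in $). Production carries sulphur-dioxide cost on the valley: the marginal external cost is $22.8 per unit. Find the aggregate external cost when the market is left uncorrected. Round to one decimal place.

Market equilibrium (private): 21.0 + 1.4x = 73.0 - 1.5x → x_m = 17.9310.
Total external cost = MEC × x_m = 22.8 × 17.9310 = 408.8268.

$408.8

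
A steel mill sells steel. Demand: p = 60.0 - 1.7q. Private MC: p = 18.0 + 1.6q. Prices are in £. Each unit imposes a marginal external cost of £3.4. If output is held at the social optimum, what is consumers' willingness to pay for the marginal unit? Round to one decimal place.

Social marginal cost = private MC + MEC = 21.4 + 1.6q.
Set SMC = demand: 21.4 + 1.6q = 60.0 - 1.7q → q* = 11.6970.
Consumer price on the demand curve at q*: 60.0 − 1.7×11.6970 = 40.1151.

P = £40.1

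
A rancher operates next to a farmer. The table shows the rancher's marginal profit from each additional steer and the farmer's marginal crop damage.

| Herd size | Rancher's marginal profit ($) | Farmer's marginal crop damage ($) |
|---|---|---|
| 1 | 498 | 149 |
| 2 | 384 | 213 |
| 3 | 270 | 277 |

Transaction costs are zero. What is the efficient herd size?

Bargaining reaches the level where marginal profit last exceeds marginal crop damage.
That holds through level 2 (384 ≥ 213) but not at 3 (270 < 277).

2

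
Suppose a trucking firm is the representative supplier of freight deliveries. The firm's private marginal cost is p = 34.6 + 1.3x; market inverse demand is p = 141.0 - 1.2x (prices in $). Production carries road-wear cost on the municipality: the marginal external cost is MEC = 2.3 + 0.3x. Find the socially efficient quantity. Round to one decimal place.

x* = 37.2

Social marginal cost = private MC + MEC = 36.9 + 1.6x.
Set SMC = demand: 36.9 + 1.6x = 141.0 - 1.2x → x* = 37.1786.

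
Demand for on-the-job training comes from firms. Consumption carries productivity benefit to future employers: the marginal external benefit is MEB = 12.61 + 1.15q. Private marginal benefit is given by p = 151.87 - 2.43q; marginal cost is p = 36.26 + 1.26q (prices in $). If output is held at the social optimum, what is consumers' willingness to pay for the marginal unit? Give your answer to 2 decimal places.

P = $29.20

Social marginal benefit = demand + MEB = 164.48 - 1.28q.
Set SMB = MC: 164.48 - 1.28q = 36.26 + 1.26q → q* = 50.4803.
Consumer price on the demand curve at q*: 151.87 − 2.43×50.4803 = 29.2029.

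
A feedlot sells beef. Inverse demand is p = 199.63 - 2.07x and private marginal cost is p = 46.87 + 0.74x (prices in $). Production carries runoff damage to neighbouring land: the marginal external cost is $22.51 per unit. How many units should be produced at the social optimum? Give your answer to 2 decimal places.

Social marginal cost = private MC + MEC = 69.38 + 0.74x.
Set SMC = demand: 69.38 + 0.74x = 199.63 - 2.07x → x* = 46.3523.

x* = 46.35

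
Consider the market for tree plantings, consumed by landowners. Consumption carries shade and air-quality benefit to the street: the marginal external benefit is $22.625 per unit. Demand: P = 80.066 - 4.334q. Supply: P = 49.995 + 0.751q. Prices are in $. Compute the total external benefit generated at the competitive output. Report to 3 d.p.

$133.797

Market equilibrium (private): 49.995 + 0.751q = 80.066 - 4.334q → q_m = 5.9137.
Total external benefit = MEB × q_m = 22.625 × 5.9137 = 133.7975.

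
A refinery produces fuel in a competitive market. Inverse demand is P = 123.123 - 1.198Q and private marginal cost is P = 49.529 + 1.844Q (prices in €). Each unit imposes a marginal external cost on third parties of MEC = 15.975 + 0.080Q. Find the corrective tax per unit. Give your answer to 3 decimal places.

tax = €17.451 per unit

Social marginal cost = private MC + MEC = 65.504 + 1.924Q.
Set SMC = demand: 65.504 + 1.924Q = 123.123 - 1.198Q → Q* = 18.4558.
The Pigouvian tax equals MEC at Q*: 15.975 + 0.080×18.4558 = 17.4515.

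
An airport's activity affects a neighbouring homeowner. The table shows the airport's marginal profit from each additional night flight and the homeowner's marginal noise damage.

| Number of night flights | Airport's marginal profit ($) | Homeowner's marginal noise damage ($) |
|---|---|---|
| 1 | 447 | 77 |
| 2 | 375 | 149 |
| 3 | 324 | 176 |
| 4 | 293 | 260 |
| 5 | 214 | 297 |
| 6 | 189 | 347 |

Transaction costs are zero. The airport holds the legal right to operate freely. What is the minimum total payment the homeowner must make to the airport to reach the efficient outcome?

Left alone the airport would choose level 6 (marginal profit stays positive).
Efficient level: k* = 4 (marginal profit ≥ marginal noise damage through 4).
The homeowner must at least cover the airport's forgone profit from cutting 6→4: 214 + 189 = 403.

$403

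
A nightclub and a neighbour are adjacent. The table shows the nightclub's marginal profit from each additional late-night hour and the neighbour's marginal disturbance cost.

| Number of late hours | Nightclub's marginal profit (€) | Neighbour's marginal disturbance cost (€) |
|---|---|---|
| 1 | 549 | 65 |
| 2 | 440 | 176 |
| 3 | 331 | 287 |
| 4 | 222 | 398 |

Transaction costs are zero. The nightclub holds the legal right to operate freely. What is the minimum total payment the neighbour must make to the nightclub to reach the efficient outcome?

Left alone the nightclub would choose level 4 (marginal profit stays positive).
Efficient level: k* = 3 (marginal profit ≥ marginal disturbance cost through 3).
The neighbour must at least cover the nightclub's forgone profit from cutting 4→3: 222 = 222.

€222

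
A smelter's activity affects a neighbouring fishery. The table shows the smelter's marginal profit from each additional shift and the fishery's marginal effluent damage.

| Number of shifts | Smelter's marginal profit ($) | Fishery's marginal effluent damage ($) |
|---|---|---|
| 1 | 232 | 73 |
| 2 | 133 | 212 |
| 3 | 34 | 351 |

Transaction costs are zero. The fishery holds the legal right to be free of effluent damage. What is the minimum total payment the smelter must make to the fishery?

Efficient level: marginal profit ≥ marginal effluent damage through level 1, so k* = 1.
With the fishery holding the right, the smelter must at least compensate total damage at k*: 73 = 73.

$73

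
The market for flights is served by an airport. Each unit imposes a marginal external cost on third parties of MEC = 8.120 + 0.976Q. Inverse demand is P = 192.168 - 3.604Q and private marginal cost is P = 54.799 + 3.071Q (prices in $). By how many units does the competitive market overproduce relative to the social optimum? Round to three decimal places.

3.687 units

Market equilibrium (private): 54.799 + 3.071Q = 192.168 - 3.604Q → Q_m = 20.5796.
Social marginal cost = private MC + MEC = 62.919 + 4.047Q.
Set SMC = demand: 62.919 + 4.047Q = 192.168 - 3.604Q → Q* = 16.8931.
Gap = |20.5796 − 16.8931| = 3.6865.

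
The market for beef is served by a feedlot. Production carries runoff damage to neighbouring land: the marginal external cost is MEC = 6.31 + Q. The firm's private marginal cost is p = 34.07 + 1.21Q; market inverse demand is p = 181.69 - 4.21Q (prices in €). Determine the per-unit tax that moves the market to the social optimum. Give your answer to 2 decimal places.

tax = €28.32 per unit

Social marginal cost = private MC + MEC = 40.38 + 2.21Q.
Set SMC = demand: 40.38 + 2.21Q = 181.69 - 4.21Q → Q* = 22.0109.
The Pigouvian tax equals MEC at Q*: 6.31 + 1.00×22.0109 = 28.3209.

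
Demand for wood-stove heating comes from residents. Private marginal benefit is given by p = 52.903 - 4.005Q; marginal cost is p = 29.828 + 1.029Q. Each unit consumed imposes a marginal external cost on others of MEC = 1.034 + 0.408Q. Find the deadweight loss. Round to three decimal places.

Market equilibrium (private): 29.828 + 1.029Q = 52.903 - 4.005Q → Q_m = 4.5838.
Social marginal benefit = demand − MEC = 51.869 - 4.413Q.
Set SMB = MC: 51.869 - 4.413Q = 29.828 + 1.029Q → Q* = 4.0502.
Height of the DWL triangle at Q_m is MC(Q_m) − SMB(Q_m) = MEC(Q_m) = 2.9042.
DWL = ½ × 0.5336 × 2.9042 = 0.7748.

DWL = 0.775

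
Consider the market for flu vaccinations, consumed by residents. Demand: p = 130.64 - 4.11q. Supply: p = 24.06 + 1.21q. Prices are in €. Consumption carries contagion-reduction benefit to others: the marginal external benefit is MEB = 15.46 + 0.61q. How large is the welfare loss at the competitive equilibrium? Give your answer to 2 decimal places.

Market equilibrium (private): 24.06 + 1.21q = 130.64 - 4.11q → q_m = 20.0338.
Social marginal benefit = demand + MEB = 146.10 - 3.50q.
Set SMB = MC: 146.10 - 3.50q = 24.06 + 1.21q → q* = 25.9108.
Between q* and q_m the wedge SMB − MC runs linearly from 0 to MEB(q_m), so the loss is a triangle.
DWL = ½ × 5.8770 × 27.6806 = 81.3394.

DWL = €81.34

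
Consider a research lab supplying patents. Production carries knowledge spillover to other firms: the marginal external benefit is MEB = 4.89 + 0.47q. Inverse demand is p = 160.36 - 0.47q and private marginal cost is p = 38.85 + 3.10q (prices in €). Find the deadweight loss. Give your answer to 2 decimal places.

Market equilibrium (private): 38.85 + 3.10q = 160.36 - 0.47q → q_m = 34.0364.
Social marginal cost = private MC − MEB = 33.96 + 2.63q.
Set SMC = demand: 33.96 + 2.63q = 160.36 - 0.47q → q* = 40.7742.
Height of the DWL triangle at q_m is demand(q_m) − SMC(q_m) = MEB(q_m) = 20.8871.
DWL = ½ × 6.7378 × 20.8871 = 70.3666.

DWL = €70.37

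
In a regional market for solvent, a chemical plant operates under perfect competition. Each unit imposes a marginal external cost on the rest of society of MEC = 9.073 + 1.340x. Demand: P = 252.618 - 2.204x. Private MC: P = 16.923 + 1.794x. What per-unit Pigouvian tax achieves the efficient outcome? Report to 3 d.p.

Social marginal cost = private MC + MEC = 25.996 + 3.134x.
Set SMC = demand: 25.996 + 3.134x = 252.618 - 2.204x → x* = 42.4545.
The Pigouvian tax equals MEC at x*: 9.073 + 1.340×42.4545 = 65.9620.

tax = 65.962 per unit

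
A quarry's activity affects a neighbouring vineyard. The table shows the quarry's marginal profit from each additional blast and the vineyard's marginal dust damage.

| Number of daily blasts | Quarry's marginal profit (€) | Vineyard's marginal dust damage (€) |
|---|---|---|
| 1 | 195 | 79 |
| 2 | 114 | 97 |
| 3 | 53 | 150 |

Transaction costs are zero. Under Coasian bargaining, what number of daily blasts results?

Bargaining reaches the level where marginal profit last exceeds marginal dust damage.
That holds through level 2 (114 ≥ 97) but not at 3 (53 < 150).

2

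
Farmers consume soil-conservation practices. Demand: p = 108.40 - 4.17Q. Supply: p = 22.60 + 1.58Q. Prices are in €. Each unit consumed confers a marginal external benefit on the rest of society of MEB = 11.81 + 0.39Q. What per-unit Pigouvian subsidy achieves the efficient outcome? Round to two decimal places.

subsidy = €18.91 per unit

Social marginal benefit = demand + MEB = 120.21 - 3.78Q.
Set SMB = MC: 120.21 - 3.78Q = 22.60 + 1.58Q → Q* = 18.2108.
The Pigouvian subsidy equals MEB at Q*: 11.81 + 0.39×18.2108 = 18.9122.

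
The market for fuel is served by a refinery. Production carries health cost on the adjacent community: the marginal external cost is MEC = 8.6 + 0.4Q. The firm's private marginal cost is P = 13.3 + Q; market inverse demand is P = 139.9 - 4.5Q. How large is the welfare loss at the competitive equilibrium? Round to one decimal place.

Market equilibrium (private): 13.3 + Q = 139.9 - 4.5Q → Q_m = 23.0182.
Social marginal cost = private MC + MEC = 21.9 + 1.4Q.
Set SMC = demand: 21.9 + 1.4Q = 139.9 - 4.5Q → Q* = 20.0000.
The loss is the area between SMC and demand from Q* to Q_m; with linear curves that's a triangle of height MEC(Q_m).
DWL = ½ × 3.0182 × 17.8073 = 26.8730.

DWL = 26.9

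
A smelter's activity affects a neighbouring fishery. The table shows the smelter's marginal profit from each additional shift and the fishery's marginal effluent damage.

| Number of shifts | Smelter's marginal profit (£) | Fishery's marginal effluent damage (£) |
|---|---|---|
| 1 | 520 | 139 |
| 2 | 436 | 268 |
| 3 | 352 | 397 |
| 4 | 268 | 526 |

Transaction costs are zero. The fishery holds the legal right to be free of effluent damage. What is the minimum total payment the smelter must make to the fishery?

Efficient level: marginal profit ≥ marginal effluent damage through level 2, so k* = 2.
With the fishery holding the right, the smelter must at least compensate total damage at k*: 139 + 268 = 407.

£407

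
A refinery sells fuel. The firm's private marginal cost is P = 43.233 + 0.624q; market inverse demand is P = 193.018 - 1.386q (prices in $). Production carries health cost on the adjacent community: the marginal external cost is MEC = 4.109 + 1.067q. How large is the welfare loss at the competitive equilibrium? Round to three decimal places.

Market equilibrium (private): 43.233 + 0.624q = 193.018 - 1.386q → q_m = 74.5199.
Social marginal cost = private MC + MEC = 47.342 + 1.691q.
Set SMC = demand: 47.342 + 1.691q = 193.018 - 1.386q → q* = 47.3435.
Between q* and q_m the wedge SMC − demand runs linearly from 0 to MEC(q_m), so the loss is a triangle.
DWL = ½ × 27.1764 × 83.6217 = 1136.2684.

DWL = $1136.268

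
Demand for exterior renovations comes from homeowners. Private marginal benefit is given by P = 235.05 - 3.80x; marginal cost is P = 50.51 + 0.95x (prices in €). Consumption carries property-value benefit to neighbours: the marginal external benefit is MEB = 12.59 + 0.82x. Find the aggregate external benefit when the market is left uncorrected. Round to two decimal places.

Market equilibrium (private): 50.51 + 0.95x = 235.05 - 3.80x → x_m = 38.8505.
Total external benefit = ∫₀^{x_m} (12.59 + 0.82x) dx = 12.59×38.8505 + ½×0.82×38.8505² = 1107.9659.

€1107.97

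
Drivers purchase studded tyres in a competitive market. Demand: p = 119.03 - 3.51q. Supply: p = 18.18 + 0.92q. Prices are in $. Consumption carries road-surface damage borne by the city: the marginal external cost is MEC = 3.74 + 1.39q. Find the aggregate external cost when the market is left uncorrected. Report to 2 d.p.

$445.33

Market equilibrium (private): 18.18 + 0.92q = 119.03 - 3.51q → q_m = 22.7652.
Total external cost = ∫₀^{q_m} (3.74 + 1.39q) dq = 3.74×22.7652 + ½×1.39×22.7652² = 445.3286.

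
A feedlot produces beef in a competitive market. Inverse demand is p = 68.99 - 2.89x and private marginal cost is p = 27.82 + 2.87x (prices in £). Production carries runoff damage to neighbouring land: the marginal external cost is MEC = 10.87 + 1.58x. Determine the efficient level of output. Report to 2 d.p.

Social marginal cost = private MC + MEC = 38.69 + 4.45x.
Set SMC = demand: 38.69 + 4.45x = 68.99 - 2.89x → x* = 4.1281.

x* = 4.13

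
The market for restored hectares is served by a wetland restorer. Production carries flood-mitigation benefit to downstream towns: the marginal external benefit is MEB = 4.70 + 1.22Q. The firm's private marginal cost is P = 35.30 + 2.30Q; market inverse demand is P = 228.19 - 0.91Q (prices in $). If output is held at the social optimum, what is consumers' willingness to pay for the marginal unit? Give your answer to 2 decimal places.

Social marginal cost = private MC − MEB = 30.60 + 1.08Q.
Set SMC = demand: 30.60 + 1.08Q = 228.19 - 0.91Q → Q* = 99.2915.
Consumer price on the demand curve at Q*: 228.19 − 0.91×99.2915 = 137.8347.

P = $137.83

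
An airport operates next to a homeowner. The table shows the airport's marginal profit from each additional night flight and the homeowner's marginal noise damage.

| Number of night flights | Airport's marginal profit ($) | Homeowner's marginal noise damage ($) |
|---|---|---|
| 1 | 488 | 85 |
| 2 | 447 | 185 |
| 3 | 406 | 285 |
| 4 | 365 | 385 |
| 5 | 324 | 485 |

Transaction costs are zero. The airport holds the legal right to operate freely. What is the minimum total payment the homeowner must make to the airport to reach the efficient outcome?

Left alone the airport would choose level 5 (marginal profit stays positive).
Efficient level: k* = 3 (marginal profit ≥ marginal noise damage through 3).
The homeowner must at least cover the airport's forgone profit from cutting 5→3: 365 + 324 = 689.

$689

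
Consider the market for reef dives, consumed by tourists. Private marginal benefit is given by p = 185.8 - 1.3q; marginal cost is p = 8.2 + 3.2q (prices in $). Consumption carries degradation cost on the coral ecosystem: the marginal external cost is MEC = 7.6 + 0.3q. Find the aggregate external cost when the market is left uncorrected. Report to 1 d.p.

Market equilibrium (private): 8.2 + 3.2q = 185.8 - 1.3q → q_m = 39.4667.
Total external cost = ∫₀^{q_m} (7.6 + 0.3q) dq = 7.6×39.4667 + ½×0.3×39.4667² = 533.5900.

$533.6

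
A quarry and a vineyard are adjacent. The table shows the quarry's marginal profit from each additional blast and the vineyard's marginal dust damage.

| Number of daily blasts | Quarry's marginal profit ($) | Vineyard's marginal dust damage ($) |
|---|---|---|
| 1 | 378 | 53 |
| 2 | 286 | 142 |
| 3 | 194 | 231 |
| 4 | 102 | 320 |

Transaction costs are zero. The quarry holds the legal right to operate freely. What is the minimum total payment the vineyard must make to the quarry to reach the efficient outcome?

$296

Left alone the quarry would choose level 4 (marginal profit stays positive).
Efficient level: k* = 2 (marginal profit ≥ marginal dust damage through 2).
The vineyard must at least cover the quarry's forgone profit from cutting 4→2: 194 + 102 = 296.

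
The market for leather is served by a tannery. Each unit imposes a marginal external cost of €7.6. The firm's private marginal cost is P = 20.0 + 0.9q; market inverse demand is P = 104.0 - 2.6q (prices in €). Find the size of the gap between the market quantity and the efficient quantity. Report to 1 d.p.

2.2 units

Market equilibrium (private): 20.0 + 0.9q = 104.0 - 2.6q → q_m = 24.0000.
Social marginal cost = private MC + MEC = 27.6 + 0.9q.
Set SMC = demand: 27.6 + 0.9q = 104.0 - 2.6q → q* = 21.8286.
Gap = |24.0000 − 21.8286| = 2.1714.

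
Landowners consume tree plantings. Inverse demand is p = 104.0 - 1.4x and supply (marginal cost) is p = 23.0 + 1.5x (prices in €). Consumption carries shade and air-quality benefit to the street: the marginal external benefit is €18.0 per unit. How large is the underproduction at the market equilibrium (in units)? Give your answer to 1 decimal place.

Market equilibrium (private): 23.0 + 1.5x = 104.0 - 1.4x → x_m = 27.9310.
Social marginal benefit = demand + MEB = 122.0 - 1.4x.
Set SMB = MC: 122.0 - 1.4x = 23.0 + 1.5x → x* = 34.1379.
Gap = |27.9310 − 34.1379| = 6.2069.

6.2 units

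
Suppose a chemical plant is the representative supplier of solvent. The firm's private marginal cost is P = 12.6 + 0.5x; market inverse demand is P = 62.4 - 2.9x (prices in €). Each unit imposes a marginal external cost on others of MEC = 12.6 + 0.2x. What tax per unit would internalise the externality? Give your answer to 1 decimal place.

tax = €14.7 per unit

Social marginal cost = private MC + MEC = 25.2 + 0.7x.
Set SMC = demand: 25.2 + 0.7x = 62.4 - 2.9x → x* = 10.3333.
The Pigouvian tax equals MEC at x*: 12.6 + 0.2×10.3333 = 14.6667.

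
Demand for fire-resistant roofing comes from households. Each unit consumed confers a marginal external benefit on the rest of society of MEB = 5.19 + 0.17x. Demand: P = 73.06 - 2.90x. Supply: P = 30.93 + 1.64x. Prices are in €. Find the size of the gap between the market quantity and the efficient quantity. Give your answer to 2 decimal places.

Market equilibrium (private): 30.93 + 1.64x = 73.06 - 2.90x → x_m = 9.2797.
Social marginal benefit = demand + MEB = 78.25 - 2.73x.
Set SMB = MC: 78.25 - 2.73x = 30.93 + 1.64x → x* = 10.8284.
Gap = |9.2797 − 10.8284| = 1.5487.

1.55 units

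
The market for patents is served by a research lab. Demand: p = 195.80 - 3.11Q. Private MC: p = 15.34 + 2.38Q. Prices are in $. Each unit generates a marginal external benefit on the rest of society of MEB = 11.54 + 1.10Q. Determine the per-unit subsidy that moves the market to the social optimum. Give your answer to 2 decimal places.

subsidy = $59.65 per unit

Social marginal cost = private MC − MEB = 3.80 + 1.28Q.
Set SMC = demand: 3.80 + 1.28Q = 195.80 - 3.11Q → Q* = 43.7358.
The Pigouvian subsidy equals MEB at Q*: 11.54 + 1.10×43.7358 = 59.6494.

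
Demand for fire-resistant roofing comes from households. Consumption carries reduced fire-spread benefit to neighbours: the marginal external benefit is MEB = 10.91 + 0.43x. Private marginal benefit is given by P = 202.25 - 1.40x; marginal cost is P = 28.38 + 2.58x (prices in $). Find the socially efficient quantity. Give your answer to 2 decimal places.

x* = 52.05

Social marginal benefit = demand + MEB = 213.16 - 0.97x.
Set SMB = MC: 213.16 - 0.97x = 28.38 + 2.58x → x* = 52.0507.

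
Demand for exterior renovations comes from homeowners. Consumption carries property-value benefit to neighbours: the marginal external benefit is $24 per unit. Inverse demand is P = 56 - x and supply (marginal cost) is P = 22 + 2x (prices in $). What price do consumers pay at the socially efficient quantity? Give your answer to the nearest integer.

Social marginal benefit = demand + MEB = 80 - x.
Set SMB = MC: 80 - x = 22 + 2x → x* = 19.3333.
Consumer price on the demand curve at x*: 56 − 1×19.3333 = 36.6667.

P = $37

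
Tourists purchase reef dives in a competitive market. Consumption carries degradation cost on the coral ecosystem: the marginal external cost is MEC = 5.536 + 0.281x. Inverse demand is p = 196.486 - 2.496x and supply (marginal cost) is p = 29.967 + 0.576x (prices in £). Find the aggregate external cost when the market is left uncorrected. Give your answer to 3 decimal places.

£712.902

Market equilibrium (private): 29.967 + 0.576x = 196.486 - 2.496x → x_m = 54.2054.
Total external cost = ∫₀^{x_m} (5.536 + 0.281x) dx = 5.536×54.2054 + ½×0.281×54.2054² = 712.9018.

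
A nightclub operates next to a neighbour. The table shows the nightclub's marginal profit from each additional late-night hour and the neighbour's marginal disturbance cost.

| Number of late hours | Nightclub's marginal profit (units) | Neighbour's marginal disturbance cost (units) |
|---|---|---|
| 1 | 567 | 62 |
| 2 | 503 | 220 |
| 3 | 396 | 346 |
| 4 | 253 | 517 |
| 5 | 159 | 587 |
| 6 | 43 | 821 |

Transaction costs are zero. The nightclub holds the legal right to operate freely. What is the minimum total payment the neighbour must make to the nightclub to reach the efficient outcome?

455

Left alone the nightclub would choose level 6 (marginal profit stays positive).
Efficient level: k* = 3 (marginal profit ≥ marginal disturbance cost through 3).
The neighbour must at least cover the nightclub's forgone profit from cutting 6→3: 253 + 159 + 43 = 455.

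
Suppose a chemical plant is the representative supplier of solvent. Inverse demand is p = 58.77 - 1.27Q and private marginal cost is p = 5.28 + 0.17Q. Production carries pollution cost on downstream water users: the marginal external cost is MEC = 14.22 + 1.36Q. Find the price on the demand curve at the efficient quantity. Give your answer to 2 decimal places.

P = 40.96

Social marginal cost = private MC + MEC = 19.50 + 1.53Q.
Set SMC = demand: 19.50 + 1.53Q = 58.77 - 1.27Q → Q* = 14.0250.
Consumer price on the demand curve at Q*: 58.77 − 1.27×14.0250 = 40.9583.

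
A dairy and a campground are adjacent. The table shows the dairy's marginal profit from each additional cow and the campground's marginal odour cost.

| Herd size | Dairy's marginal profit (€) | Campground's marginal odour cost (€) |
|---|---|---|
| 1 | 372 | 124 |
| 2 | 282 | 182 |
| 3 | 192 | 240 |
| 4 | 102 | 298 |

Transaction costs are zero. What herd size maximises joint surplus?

2

Bargaining reaches the level where marginal profit last exceeds marginal odour cost.
That holds through level 2 (282 ≥ 182) but not at 3 (192 < 240).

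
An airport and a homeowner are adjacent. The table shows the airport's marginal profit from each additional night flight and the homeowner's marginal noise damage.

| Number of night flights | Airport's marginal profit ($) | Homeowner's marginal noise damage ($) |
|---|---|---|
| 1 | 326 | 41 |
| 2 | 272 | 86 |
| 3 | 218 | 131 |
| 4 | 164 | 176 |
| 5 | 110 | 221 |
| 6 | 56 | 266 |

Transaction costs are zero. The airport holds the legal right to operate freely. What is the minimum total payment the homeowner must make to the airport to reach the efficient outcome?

$330

Left alone the airport would choose level 6 (marginal profit stays positive).
Efficient level: k* = 3 (marginal profit ≥ marginal noise damage through 3).
The homeowner must at least cover the airport's forgone profit from cutting 6→3: 164 + 110 + 56 = 330.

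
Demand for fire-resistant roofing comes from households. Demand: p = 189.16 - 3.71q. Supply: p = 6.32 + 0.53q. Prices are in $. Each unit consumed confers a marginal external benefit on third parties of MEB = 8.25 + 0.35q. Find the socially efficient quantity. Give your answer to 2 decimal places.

Social marginal benefit = demand + MEB = 197.41 - 3.36q.
Set SMB = MC: 197.41 - 3.36q = 6.32 + 0.53q → q* = 49.1234.

q* = 49.12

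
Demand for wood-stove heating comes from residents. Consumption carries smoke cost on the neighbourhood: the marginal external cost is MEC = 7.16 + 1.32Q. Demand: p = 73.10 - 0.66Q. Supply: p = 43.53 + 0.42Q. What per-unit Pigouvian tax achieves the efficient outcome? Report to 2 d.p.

Social marginal benefit = demand − MEC = 65.94 - 1.98Q.
Set SMB = MC: 65.94 - 1.98Q = 43.53 + 0.42Q → Q* = 9.3375.
The Pigouvian tax equals MEC at Q*: 7.16 + 1.32×9.3375 = 19.4855.

tax = 19.49 per unit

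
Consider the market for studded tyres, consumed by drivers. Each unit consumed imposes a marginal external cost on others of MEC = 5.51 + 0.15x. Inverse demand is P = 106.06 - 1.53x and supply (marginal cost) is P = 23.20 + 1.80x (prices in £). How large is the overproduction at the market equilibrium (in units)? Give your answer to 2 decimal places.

Market equilibrium (private): 23.20 + 1.80x = 106.06 - 1.53x → x_m = 24.8829.
Social marginal benefit = demand − MEC = 100.55 - 1.68x.
Set SMB = MC: 100.55 - 1.68x = 23.20 + 1.80x → x* = 22.2270.
Gap = |24.8829 − 22.2270| = 2.6559.

2.66 units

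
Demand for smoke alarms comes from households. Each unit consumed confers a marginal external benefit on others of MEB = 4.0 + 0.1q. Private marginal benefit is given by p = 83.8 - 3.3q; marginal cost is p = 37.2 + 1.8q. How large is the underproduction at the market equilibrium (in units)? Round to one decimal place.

1.0 units

Market equilibrium (private): 37.2 + 1.8q = 83.8 - 3.3q → q_m = 9.1373.
Social marginal benefit = demand + MEB = 87.8 - 3.2q.
Set SMB = MC: 87.8 - 3.2q = 37.2 + 1.8q → q* = 10.1200.
Gap = |9.1373 − 10.1200| = 0.9827.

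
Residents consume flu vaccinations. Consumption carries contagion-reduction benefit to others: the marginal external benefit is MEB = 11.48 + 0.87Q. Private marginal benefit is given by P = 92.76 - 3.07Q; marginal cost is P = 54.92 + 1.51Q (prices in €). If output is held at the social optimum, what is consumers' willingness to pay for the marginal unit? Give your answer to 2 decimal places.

Social marginal benefit = demand + MEB = 104.24 - 2.20Q.
Set SMB = MC: 104.24 - 2.20Q = 54.92 + 1.51Q → Q* = 13.2938.
Consumer price on the demand curve at Q*: 92.76 − 3.07×13.2938 = 51.9480.

P = €51.95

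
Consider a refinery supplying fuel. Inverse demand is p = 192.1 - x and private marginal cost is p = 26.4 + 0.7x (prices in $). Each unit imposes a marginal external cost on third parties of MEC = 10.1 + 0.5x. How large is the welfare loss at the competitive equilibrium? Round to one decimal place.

DWL = $786.7

Market equilibrium (private): 26.4 + 0.7x = 192.1 - x → x_m = 97.4706.
Social marginal cost = private MC + MEC = 36.5 + 1.2x.
Set SMC = demand: 36.5 + 1.2x = 192.1 - x → x* = 70.7273.
The loss is the area between SMC and demand from x* to x_m; with linear curves that's a triangle of height MEC(x_m).
DWL = ½ × 26.7433 × 58.8353 = 786.7250.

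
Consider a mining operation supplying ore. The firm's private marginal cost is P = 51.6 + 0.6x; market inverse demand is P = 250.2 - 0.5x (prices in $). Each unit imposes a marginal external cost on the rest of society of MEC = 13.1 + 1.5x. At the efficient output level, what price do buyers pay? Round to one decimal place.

P = $214.5

Social marginal cost = private MC + MEC = 64.7 + 2.1x.
Set SMC = demand: 64.7 + 2.1x = 250.2 - 0.5x → x* = 71.3462.
Consumer price on the demand curve at x*: 250.2 − 0.5×71.3462 = 214.5269.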